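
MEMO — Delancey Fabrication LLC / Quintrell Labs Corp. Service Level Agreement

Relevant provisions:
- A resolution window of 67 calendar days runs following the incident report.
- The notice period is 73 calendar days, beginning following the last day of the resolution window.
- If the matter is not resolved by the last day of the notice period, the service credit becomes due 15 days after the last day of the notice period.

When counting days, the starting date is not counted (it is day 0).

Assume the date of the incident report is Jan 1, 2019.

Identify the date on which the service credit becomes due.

Adding 67 calendar days to Jan 1, 2019 gives Mar 9, 2019, which is the last day of the resolution window.
The last day of the notice period: 73 calendar days after Mar 9, 2019 is May 21, 2019.
The date on which the service credit becomes due: 15 calendar days after May 21, 2019 is Jun 5, 2019.

Jun 5, 2019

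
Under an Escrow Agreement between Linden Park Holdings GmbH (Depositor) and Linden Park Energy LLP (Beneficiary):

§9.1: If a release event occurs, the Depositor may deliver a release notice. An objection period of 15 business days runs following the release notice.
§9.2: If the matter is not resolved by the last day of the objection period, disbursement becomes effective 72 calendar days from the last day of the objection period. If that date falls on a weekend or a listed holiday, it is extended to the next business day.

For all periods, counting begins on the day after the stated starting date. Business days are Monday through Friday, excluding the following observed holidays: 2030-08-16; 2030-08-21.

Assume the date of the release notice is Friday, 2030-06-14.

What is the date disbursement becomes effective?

2030-09-16

The last day of the objection period: counting 15 business days from Friday, 2030-06-14 (Jun 17, Jun 18, Jun 19, Jun 20, …, Jul 3, Jul 4, Jul 5, skipping weekends) reaches Friday, 2030-07-05.
The date disbursement becomes effective: 2030-07-05 + 72 days = 2030-09-15. That falls on a Sunday, so it rolls to the next business day, Monday, 2030-09-16.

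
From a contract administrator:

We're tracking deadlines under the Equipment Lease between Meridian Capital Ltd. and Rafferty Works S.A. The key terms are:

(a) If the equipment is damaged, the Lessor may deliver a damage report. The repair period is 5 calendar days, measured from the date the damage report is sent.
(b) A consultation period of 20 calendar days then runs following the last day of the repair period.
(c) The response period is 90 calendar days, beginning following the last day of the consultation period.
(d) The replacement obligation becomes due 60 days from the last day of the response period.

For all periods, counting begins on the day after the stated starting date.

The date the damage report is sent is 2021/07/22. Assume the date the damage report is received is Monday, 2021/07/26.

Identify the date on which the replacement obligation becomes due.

2022/01/13

The last day of the repair period: 5 calendar days after 2021/07/22 is 2021/07/27.
Adding 20 calendar days to 2021/07/27 gives 2021/08/16, which is the last day of the consultation period.
The last day of the response period: 90 calendar days after 2021/08/16 is 2021/11/14.
The date on which the replacement obligation becomes due: 2021/11/14 + 60 days = 2022/01/13.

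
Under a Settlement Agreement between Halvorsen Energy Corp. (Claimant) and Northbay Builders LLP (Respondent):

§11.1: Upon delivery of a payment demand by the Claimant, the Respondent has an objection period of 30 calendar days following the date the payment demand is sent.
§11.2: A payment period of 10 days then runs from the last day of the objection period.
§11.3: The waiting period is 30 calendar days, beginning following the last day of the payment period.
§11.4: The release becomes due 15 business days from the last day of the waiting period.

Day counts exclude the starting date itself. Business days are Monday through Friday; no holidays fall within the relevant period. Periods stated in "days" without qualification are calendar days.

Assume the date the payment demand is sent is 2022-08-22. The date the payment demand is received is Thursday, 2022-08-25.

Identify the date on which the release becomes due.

The last day of the objection period: 2022-08-22 + 30 days = 2022-09-21.
The last day of the payment period: 2022-09-21 + 10 days = 2022-10-01.
The last day of the waiting period: 2022-10-01 + 30 days = 2022-10-31.
From Monday, 2022-10-31, 15 business days (Nov 1, Nov 2, Nov 3, Nov 4, …, Nov 17, Nov 18, Nov 21, skipping weekends) brings us to Monday, 2022-11-21, which is the date on which the release becomes due.

2022-11-21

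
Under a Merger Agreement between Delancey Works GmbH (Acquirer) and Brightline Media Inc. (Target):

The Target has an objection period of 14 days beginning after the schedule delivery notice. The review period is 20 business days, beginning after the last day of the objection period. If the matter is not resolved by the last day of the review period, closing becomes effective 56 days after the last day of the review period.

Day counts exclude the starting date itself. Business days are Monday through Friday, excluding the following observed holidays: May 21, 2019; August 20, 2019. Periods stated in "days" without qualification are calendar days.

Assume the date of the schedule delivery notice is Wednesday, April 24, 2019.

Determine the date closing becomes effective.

The last day of the objection period: 14 calendar days after April 24, 2019 is May 8, 2019.
The last day of the review period: counting 20 business days from Wednesday, May 8, 2019 (May 9, May 10, May 13, May 14, …, Jun 4, Jun 5, Jun 6, skipping weekends and the listed holiday on May 21) reaches Thursday, June 6, 2019.
The date closing becomes effective: 56 calendar days after June 6, 2019 is August 1, 2019.

August 1, 2019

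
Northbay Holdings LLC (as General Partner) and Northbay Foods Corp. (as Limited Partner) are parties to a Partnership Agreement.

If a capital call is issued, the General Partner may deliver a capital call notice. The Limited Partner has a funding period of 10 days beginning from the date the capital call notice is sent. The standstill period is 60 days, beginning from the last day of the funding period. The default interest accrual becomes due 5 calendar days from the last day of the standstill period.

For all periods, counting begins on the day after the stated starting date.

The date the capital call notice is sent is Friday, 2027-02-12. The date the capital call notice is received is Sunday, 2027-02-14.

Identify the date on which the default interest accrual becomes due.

The last day of the funding period: 2027-02-12 + 10 days = 2027-02-22.
Adding 60 calendar days to 2027-02-22 gives 2027-04-23, which is the last day of the standstill period.
Adding 5 calendar days to 2027-04-23 gives 2027-04-28, which is the date on which the default interest accrual becomes due.

2027-04-28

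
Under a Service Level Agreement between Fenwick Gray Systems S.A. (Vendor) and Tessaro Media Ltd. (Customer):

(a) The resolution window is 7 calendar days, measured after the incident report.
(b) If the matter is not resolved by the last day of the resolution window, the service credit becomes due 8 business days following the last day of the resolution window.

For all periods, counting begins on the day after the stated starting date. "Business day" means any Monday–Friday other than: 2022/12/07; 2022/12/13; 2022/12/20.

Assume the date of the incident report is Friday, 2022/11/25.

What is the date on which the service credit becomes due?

2022/12/16

The last day of the resolution window: 2022/11/25 + 7 days = 2022/12/02.
From Friday, 2022/12/02, 8 business days (Dec 5, Dec 6, Dec 8, Dec 9, Dec 12, Dec 14, Dec 15, Dec 16, skipping weekends and the listed holidays on Dec 7, Dec 13) brings us to Friday, 2022/12/16, which is the date on which the service credit becomes due.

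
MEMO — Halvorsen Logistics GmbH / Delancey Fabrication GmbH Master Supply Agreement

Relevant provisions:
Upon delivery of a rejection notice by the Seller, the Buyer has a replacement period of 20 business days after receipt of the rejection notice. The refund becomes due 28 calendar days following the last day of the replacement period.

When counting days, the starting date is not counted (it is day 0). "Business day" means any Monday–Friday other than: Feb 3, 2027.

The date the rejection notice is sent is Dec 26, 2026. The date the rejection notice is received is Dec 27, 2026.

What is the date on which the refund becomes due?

Feb 19, 2027

From Sunday, Dec 27, 2026, 20 business days (Dec 28, Dec 29, Dec 30, Dec 31, …, Jan 20, Jan 21, Jan 22, skipping weekends) brings us to Friday, Jan 22, 2027, which is the last day of the replacement period.
Adding 28 calendar days to Jan 22, 2027 gives Feb 19, 2027, which is the date on which the refund becomes due.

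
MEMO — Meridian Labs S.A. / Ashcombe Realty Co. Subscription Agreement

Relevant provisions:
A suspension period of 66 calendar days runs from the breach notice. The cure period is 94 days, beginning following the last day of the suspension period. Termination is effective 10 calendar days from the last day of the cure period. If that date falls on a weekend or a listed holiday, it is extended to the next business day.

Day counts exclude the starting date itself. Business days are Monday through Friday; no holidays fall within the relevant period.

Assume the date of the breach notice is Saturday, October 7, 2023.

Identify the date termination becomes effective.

The last day of the suspension period: October 7, 2023 + 66 days = December 12, 2023.
Adding 94 calendar days to December 12, 2023 gives March 15, 2024, which is the last day of the cure period.
The date termination becomes effective: March 15, 2024 + 10 days = March 25, 2024. March 25, 2024 is a Monday, so no roll-forward applies.

March 25, 2024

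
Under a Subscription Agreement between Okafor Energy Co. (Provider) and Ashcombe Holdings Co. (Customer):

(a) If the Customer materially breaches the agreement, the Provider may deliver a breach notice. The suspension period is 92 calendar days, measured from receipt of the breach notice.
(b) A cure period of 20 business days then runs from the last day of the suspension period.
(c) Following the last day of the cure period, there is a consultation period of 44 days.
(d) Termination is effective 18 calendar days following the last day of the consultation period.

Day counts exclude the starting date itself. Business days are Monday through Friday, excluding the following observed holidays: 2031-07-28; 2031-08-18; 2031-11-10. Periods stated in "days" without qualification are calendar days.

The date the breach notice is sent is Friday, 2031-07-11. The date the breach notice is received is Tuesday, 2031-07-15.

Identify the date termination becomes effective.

2032-01-14

The last day of the suspension period: 2031-07-15 + 92 days = 2031-10-15.
The last day of the cure period: counting 20 business days from Wednesday, 2031-10-15 (Oct 16, Oct 17, Oct 20, Oct 21, …, Nov 11, Nov 12, Nov 13, skipping weekends and the listed holiday on Nov 10) reaches Thursday, 2031-11-13.
The last day of the consultation period: 44 calendar days after 2031-11-13 is 2031-12-27.
Adding 18 calendar days to 2031-12-27 gives 2032-01-14, which is the date termination becomes effective.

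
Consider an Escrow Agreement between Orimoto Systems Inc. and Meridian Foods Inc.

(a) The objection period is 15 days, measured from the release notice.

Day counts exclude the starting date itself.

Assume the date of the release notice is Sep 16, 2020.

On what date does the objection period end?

Oct 1, 2020

Adding 15 calendar days to Sep 16, 2020 gives Oct 1, 2020, which is the last day of the objection period.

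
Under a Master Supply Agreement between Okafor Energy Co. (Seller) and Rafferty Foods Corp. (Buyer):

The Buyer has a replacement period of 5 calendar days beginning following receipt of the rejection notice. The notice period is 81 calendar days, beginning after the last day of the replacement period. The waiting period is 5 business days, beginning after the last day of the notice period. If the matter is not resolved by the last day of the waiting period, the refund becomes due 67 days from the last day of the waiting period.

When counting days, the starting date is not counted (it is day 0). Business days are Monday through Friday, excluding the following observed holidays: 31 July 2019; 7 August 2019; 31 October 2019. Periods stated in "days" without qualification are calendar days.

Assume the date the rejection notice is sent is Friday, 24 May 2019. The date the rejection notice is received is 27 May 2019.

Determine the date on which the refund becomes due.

3 November 2019

The last day of the replacement period: 27 May 2019 + 5 days = 1 June 2019.
The last day of the notice period: 1 June 2019 + 81 days = 21 August 2019.
The last day of the waiting period: 5 business days after Wednesday, 21 August 2019, skipping weekends — Aug 22, Aug 23, Aug 26, Aug 27, Aug 28 — lands on Wednesday, 28 August 2019.
Adding 67 calendar days to 28 August 2019 gives 3 November 2019, which is the date on which the refund becomes due.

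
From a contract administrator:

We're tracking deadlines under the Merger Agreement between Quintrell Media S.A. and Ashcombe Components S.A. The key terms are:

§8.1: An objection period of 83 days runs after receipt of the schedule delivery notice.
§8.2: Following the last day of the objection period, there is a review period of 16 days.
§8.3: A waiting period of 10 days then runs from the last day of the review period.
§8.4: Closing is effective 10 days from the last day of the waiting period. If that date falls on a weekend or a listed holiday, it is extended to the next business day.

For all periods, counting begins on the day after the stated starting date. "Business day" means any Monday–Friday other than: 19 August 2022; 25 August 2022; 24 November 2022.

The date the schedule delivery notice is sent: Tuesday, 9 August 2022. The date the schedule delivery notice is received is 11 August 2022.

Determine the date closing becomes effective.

The last day of the objection period: 83 calendar days after 11 August 2022 is 2 November 2022.
The last day of the review period: 16 calendar days after 2 November 2022 is 18 November 2022.
The last day of the waiting period: 18 November 2022 + 10 days = 28 November 2022.
The date closing becomes effective: 28 November 2022 + 10 days = 8 December 2022. 8 December 2022 is a Thursday and is not a listed holiday, so no roll-forward applies.

8 December 2022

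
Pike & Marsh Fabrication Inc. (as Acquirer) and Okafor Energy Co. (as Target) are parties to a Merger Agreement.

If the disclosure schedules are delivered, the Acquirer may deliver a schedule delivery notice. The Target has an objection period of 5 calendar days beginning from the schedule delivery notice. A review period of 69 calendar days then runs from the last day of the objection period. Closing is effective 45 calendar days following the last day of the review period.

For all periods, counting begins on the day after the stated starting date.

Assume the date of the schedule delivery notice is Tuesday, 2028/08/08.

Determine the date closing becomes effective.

The last day of the objection period: 2028/08/08 + 5 days = 2028/08/13.
The last day of the review period: 69 calendar days after 2028/08/13 is 2028/10/21.
Adding 45 calendar days to 2028/10/21 gives 2028/12/05, which is the date closing becomes effective.

2028/12/05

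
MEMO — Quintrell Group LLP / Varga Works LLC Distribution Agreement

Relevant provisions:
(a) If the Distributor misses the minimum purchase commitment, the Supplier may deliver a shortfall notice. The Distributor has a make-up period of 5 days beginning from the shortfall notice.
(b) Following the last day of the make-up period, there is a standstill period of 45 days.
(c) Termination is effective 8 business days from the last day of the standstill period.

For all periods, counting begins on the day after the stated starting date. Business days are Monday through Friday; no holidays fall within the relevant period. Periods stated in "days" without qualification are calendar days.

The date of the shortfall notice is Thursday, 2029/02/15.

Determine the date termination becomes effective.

2029/04/18

The last day of the make-up period: 5 calendar days after 2029/02/15 is 2029/02/20.
The last day of the standstill period: 2029/02/20 + 45 days = 2029/04/06.
From Friday, 2029/04/06, 8 business days (Apr 9, Apr 10, Apr 11, Apr 12, Apr 13, Apr 16, Apr 17, Apr 18, skipping weekends) brings us to Wednesday, 2029/04/18, which is the date termination becomes effective.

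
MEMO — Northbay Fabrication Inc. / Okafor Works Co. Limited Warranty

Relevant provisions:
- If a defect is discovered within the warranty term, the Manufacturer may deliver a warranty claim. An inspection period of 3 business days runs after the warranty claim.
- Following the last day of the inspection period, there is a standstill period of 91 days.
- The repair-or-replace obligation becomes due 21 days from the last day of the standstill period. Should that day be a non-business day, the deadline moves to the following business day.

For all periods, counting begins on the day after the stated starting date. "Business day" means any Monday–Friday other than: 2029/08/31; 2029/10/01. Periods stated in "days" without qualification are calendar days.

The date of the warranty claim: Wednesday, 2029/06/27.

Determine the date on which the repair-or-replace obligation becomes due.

2029/10/22

From Wednesday, 2029/06/27, 3 business days (Jun 28, Jun 29, Jul 2, skipping weekends) brings us to Monday, 2029/07/02, which is the last day of the inspection period.
Adding 91 calendar days to 2029/07/02 gives 2029/10/01, which is the last day of the standstill period.
The date on which the repair-or-replace obligation becomes due: 2029/10/01 + 21 days = 2029/10/22. 2029/10/22 is a Monday and is not a listed holiday, so no roll-forward applies.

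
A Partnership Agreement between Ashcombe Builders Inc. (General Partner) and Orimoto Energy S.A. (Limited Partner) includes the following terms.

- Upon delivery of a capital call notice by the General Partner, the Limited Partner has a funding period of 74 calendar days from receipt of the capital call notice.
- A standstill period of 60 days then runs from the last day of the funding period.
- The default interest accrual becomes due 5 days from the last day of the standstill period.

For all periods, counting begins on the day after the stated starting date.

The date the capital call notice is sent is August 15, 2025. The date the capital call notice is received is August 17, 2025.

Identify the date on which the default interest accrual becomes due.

Adding 74 calendar days to August 17, 2025 gives October 30, 2025, which is the last day of the funding period.
Adding 60 calendar days to October 30, 2025 gives December 29, 2025, which is the last day of the standstill period.
Adding 5 calendar days to December 29, 2025 gives January 3, 2026, which is the date on which the default interest accrual becomes due.

January 3, 2026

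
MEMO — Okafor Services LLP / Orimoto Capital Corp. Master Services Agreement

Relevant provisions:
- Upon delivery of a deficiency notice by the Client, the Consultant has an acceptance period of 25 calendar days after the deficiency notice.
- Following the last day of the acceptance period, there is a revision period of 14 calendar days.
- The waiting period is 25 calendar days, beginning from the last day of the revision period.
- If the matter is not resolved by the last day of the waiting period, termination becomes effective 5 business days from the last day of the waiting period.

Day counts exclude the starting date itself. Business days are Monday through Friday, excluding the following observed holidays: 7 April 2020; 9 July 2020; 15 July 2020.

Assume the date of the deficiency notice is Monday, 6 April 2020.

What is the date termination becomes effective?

16 June 2020

The last day of the acceptance period: 6 April 2020 + 25 days = 1 May 2020.
Adding 14 calendar days to 1 May 2020 gives 15 May 2020, which is the last day of the revision period.
The last day of the waiting period: 25 calendar days after 15 May 2020 is 9 June 2020.
The date termination becomes effective: counting 5 business days from Tuesday, 9 June 2020 (Jun 10, Jun 11, Jun 12, Jun 15, Jun 16, skipping weekends) reaches Tuesday, 16 June 2020.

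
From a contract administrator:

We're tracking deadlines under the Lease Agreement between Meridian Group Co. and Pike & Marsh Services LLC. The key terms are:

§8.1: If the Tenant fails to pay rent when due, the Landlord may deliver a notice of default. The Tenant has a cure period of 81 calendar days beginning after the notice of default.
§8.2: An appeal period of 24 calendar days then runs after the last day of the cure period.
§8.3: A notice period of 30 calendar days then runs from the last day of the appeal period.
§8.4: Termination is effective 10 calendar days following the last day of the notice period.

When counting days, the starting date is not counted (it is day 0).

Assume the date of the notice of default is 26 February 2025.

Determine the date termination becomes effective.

The last day of the cure period: 81 calendar days after 26 February 2025 is 18 May 2025.
Adding 24 calendar days to 18 May 2025 gives 11 June 2025, which is the last day of the appeal period.
Adding 30 calendar days to 11 June 2025 gives 11 July 2025, which is the last day of the notice period.
Adding 10 calendar days to 11 July 2025 gives 21 July 2025, which is the date termination becomes effective.

21 July 2025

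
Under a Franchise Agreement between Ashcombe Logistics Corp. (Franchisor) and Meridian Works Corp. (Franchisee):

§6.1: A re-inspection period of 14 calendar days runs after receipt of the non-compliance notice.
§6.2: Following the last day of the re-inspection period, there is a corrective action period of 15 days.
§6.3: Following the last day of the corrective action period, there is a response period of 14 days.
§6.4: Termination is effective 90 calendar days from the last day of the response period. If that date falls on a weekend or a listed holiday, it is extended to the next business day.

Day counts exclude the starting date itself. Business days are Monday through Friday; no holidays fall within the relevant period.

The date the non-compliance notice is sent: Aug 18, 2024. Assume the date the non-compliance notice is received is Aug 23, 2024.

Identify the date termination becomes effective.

The last day of the re-inspection period: Aug 23, 2024 + 14 days = Sep 6, 2024.
Adding 15 calendar days to Sep 6, 2024 gives Sep 21, 2024, which is the last day of the corrective action period.
The last day of the response period: 14 calendar days after Sep 21, 2024 is Oct 5, 2024.
Adding 90 calendar days to Oct 5, 2024 gives Jan 3, 2025, which is the date termination becomes effective. Jan 3, 2025 is a Friday, so no roll-forward applies.

Jan 3, 2025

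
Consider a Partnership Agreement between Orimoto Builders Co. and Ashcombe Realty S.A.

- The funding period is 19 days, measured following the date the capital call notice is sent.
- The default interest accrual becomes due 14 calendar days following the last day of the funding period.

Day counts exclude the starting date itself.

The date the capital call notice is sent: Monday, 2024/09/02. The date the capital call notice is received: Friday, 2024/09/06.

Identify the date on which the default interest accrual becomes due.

2024/10/05

The last day of the funding period: 2024/09/02 + 19 days = 2024/09/21.
Adding 14 calendar days to 2024/09/21 gives 2024/10/05, which is the date on which the default interest accrual becomes due.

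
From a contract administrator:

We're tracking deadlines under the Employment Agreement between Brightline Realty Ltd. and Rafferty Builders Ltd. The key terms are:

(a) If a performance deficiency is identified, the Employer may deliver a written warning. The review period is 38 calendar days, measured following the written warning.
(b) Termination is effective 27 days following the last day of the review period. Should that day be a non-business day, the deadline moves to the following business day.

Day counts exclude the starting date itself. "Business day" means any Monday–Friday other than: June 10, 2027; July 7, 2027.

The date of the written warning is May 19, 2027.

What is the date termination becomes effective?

July 23, 2027

The last day of the review period: May 19, 2027 + 38 days = June 26, 2027.
Adding 27 calendar days to June 26, 2027 gives July 23, 2027, which is the date termination becomes effective. July 23, 2027 is a Friday and is not a listed holiday, so no roll-forward applies.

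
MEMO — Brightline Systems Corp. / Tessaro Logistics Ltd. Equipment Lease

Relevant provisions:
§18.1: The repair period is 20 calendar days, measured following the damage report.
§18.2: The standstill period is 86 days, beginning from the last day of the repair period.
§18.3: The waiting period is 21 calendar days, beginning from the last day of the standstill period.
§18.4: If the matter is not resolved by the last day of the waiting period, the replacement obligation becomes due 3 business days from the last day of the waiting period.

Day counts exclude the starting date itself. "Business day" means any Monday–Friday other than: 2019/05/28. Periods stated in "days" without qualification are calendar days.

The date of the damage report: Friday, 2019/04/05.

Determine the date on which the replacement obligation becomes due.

2019/08/14

Adding 20 calendar days to 2019/04/05 gives 2019/04/25, which is the last day of the repair period.
Adding 86 calendar days to 2019/04/25 gives 2019/07/20, which is the last day of the standstill period.
Adding 21 calendar days to 2019/07/20 gives 2019/08/10, which is the last day of the waiting period.
The date on which the replacement obligation becomes due: counting 3 business days from Saturday, 2019/08/10 (Aug 12, Aug 13, Aug 14, skipping weekends) reaches Wednesday, 2019/08/14.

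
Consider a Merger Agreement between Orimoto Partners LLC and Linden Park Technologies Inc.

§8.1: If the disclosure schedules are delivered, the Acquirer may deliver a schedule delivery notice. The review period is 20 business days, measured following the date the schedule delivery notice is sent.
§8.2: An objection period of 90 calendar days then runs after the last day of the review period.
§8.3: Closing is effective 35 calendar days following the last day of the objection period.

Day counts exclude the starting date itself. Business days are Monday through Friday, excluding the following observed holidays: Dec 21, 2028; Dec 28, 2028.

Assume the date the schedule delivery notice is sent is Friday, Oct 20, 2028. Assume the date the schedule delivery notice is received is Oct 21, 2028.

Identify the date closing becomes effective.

Mar 22, 2029

From Friday, Oct 20, 2028, 20 business days (Oct 23, Oct 24, Oct 25, Oct 26, …, Nov 15, Nov 16, Nov 17, skipping weekends) brings us to Friday, Nov 17, 2028, which is the last day of the review period.
The last day of the objection period: Nov 17, 2028 + 90 days = Feb 15, 2029.
The date closing becomes effective: 35 calendar days after Feb 15, 2029 is Mar 22, 2029.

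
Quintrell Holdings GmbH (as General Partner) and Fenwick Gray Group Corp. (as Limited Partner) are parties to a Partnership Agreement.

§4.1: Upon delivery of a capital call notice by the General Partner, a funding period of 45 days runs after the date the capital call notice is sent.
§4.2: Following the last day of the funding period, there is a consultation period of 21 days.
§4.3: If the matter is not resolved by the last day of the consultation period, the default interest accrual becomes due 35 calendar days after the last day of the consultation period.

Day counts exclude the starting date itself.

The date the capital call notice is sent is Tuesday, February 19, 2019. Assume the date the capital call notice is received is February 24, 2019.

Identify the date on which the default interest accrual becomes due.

May 31, 2019

The last day of the funding period: 45 calendar days after February 19, 2019 is April 5, 2019.
The last day of the consultation period: April 5, 2019 + 21 days = April 26, 2019.
The date on which the default interest accrual becomes due: 35 calendar days after April 26, 2019 is May 31, 2019.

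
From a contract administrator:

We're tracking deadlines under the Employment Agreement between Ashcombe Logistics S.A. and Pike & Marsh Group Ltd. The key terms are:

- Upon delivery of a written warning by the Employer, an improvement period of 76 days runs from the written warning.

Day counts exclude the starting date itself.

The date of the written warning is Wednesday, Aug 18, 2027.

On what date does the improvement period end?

Nov 2, 2027

Adding 76 calendar days to Aug 18, 2027 gives Nov 2, 2027, which is the last day of the improvement period.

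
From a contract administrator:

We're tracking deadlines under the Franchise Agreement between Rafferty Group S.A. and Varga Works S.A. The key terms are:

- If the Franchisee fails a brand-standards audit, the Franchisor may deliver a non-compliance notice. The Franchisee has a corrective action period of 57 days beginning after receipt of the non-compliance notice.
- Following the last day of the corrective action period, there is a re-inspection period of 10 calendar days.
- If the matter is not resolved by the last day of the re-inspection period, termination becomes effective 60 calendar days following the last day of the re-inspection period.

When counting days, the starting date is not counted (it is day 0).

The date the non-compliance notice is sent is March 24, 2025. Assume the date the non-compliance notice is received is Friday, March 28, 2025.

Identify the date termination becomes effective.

August 2, 2025

The last day of the corrective action period: March 28, 2025 + 57 days = May 24, 2025.
The last day of the re-inspection period: 10 calendar days after May 24, 2025 is June 3, 2025.
Adding 60 calendar days to June 3, 2025 gives August 2, 2025, which is the date termination becomes effective.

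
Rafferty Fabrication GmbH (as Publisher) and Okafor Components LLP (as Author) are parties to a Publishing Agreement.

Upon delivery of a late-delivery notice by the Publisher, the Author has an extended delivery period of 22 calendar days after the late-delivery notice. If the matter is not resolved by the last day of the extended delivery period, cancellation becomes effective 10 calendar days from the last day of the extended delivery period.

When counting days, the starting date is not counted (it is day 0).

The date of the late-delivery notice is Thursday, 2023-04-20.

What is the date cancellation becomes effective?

The last day of the extended delivery period: 22 calendar days after 2023-04-20 is 2023-05-12.
The date cancellation becomes effective: 10 calendar days after 2023-05-12 is 2023-05-22.

2023-05-22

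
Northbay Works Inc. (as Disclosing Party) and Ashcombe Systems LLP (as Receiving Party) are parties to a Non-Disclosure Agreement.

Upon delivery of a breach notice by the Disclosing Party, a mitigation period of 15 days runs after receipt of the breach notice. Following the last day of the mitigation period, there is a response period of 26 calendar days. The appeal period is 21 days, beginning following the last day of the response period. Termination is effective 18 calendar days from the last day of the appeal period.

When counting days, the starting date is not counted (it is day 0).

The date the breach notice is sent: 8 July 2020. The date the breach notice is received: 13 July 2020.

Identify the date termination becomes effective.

The last day of the mitigation period: 13 July 2020 + 15 days = 28 July 2020.
The last day of the response period: 28 July 2020 + 26 days = 23 August 2020.
The last day of the appeal period: 21 calendar days after 23 August 2020 is 13 September 2020.
The date termination becomes effective: 13 September 2020 + 18 days = 1 October 2020.

1 October 2020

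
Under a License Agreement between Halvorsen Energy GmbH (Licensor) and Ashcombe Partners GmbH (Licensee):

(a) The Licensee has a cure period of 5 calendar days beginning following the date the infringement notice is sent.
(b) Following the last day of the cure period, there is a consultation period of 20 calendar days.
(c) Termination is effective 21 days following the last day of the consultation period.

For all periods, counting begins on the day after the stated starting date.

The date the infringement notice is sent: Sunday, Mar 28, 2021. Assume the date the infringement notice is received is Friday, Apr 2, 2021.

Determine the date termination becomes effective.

The last day of the cure period: 5 calendar days after Mar 28, 2021 is Apr 2, 2021.
The last day of the consultation period: Apr 2, 2021 + 20 days = Apr 22, 2021.
The date termination becomes effective: Apr 22, 2021 + 21 days = May 13, 2021.

May 13, 2021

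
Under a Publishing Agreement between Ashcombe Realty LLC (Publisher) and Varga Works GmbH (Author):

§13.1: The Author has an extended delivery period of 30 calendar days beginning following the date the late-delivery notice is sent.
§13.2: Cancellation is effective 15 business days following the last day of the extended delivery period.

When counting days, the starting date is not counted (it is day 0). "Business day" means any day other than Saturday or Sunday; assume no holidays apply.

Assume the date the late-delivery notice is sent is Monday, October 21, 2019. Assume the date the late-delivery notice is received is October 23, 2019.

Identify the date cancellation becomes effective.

Adding 30 calendar days to October 21, 2019 gives November 20, 2019, which is the last day of the extended delivery period.
The date cancellation becomes effective: counting 15 business days from Wednesday, November 20, 2019 (Nov 21, Nov 22, Nov 25, Nov 26, …, Dec 9, Dec 10, Dec 11, skipping weekends) reaches Wednesday, December 11, 2019.

December 11, 2019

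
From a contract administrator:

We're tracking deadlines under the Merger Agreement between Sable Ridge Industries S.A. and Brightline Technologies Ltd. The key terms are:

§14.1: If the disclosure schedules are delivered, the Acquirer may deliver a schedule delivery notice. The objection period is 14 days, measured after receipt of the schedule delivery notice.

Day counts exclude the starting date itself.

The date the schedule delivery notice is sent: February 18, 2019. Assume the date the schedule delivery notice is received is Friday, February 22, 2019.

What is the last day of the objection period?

The last day of the objection period: 14 calendar days after February 22, 2019 is March 8, 2019.

March 8, 2019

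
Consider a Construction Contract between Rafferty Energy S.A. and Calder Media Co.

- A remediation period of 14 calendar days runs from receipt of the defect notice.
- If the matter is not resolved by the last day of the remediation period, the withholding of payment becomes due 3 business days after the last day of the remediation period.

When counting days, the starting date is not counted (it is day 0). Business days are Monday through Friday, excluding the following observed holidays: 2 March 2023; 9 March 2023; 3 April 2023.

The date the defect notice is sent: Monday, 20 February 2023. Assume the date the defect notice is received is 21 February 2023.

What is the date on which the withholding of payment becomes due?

13 March 2023

The last day of the remediation period: 14 calendar days after 21 February 2023 is 7 March 2023.
The date on which the withholding of payment becomes due: 3 business days after Tuesday, 7 March 2023, skipping weekends and the listed holiday on Mar 9 — Mar 8, Mar 10, Mar 13 — lands on Monday, 13 March 2023.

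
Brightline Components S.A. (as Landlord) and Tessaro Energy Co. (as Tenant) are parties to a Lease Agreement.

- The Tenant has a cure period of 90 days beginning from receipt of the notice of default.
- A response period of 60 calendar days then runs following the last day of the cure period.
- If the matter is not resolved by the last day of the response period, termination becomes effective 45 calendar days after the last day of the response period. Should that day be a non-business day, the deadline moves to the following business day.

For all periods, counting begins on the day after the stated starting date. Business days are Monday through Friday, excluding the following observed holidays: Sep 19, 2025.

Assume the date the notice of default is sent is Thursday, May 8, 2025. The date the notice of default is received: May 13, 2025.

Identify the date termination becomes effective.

The last day of the cure period: 90 calendar days after May 13, 2025 is Aug 11, 2025.
Adding 60 calendar days to Aug 11, 2025 gives Oct 10, 2025, which is the last day of the response period.
The date termination becomes effective: 45 calendar days after Oct 10, 2025 is Nov 24, 2025. Nov 24, 2025 is a Monday and is not a listed holiday, so no roll-forward applies.

Nov 24, 2025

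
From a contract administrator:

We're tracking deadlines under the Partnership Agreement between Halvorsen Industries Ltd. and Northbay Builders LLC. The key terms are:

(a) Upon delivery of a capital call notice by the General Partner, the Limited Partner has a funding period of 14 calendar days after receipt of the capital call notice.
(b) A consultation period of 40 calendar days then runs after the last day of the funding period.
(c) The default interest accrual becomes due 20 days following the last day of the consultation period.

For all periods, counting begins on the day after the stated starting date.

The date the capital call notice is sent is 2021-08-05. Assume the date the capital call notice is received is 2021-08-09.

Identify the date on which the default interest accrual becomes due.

The last day of the funding period: 2021-08-09 + 14 days = 2021-08-23.
Adding 40 calendar days to 2021-08-23 gives 2021-10-02, which is the last day of the consultation period.
Adding 20 calendar days to 2021-10-02 gives 2021-10-22, which is the date on which the default interest accrual becomes due.

2021-10-22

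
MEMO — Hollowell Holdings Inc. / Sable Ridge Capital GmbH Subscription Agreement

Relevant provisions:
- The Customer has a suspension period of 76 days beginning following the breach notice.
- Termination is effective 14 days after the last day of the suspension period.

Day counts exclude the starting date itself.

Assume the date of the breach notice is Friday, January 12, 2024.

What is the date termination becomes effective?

April 11, 2024

The last day of the suspension period: January 12, 2024 + 76 days = March 28, 2024.
The date termination becomes effective: March 28, 2024 + 14 days = April 11, 2024.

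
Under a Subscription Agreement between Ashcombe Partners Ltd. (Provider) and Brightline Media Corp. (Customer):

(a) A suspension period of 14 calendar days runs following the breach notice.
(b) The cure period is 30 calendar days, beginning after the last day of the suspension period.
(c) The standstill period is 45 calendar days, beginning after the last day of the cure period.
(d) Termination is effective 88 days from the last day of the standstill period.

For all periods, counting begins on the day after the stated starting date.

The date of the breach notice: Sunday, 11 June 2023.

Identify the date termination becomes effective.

The last day of the suspension period: 11 June 2023 + 14 days = 25 June 2023.
The last day of the cure period: 25 June 2023 + 30 days = 25 July 2023.
Adding 45 calendar days to 25 July 2023 gives 8 September 2023, which is the last day of the standstill period.
The date termination becomes effective: 8 September 2023 + 88 days = 5 December 2023.

5 December 2023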